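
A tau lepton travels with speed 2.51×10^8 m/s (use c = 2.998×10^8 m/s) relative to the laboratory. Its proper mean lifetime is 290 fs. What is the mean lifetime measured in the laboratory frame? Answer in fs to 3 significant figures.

Δt ≈ 530 fs

β = v/c = 2.51×10^8 / 2.998×10^8 = 0.83722
γ = 1/√(1 − 0.83722²) = 1.8286
Time dilation: Δt = γτ₀ = 1.8286 × 290 fs = 530 fs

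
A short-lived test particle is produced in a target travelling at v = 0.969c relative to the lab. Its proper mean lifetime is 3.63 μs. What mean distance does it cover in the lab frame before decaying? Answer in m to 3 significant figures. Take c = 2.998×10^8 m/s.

γ = 1/√(1 − 0.969²) = 4.0476
Dilated lifetime: Δt = γτ₀ = 4.0476 × 3.63 μs = 14.693 μs
d = vΔt = 0.969c × 14.693 μs = 2.9051×10^8 m/s × 1.4693×10^-5 s = 4270 m

d ≈ 4270 m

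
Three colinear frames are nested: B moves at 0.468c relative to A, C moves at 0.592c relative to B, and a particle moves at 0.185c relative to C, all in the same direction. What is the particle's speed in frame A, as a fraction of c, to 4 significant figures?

u ≈ 0.8799c

Compose boost 2: (0.592 + 0.468)/(1 + 0.592×0.468) = 1.060/1.27706 = 0.830034
Compose boost 3: (0.185 + 0.830034)/(1 + 0.185×0.830034) = 1.01503/1.15356 = 0.8799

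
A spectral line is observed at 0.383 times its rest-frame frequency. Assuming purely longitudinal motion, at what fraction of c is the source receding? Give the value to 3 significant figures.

β ≈ 0.744

f_obs/f_src = √((1−β)/(1+β)) = 0.383  ⇒  (1−β)/(1+β) = 0.14669
β = |1 − D²|/(1 + D²) = |1 − 0.14669|/(1 + 0.14669) = 0.744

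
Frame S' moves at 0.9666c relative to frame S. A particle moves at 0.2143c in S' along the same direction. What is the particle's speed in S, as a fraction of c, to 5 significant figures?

Relativistic velocity addition: u = (u' + v)/(1 + u'v/c²)
= (0.2143 + 0.9666)/(1 + 0.2143×0.9666) = 1.1809/1.207142 = 0.97826

u ≈ 0.97826c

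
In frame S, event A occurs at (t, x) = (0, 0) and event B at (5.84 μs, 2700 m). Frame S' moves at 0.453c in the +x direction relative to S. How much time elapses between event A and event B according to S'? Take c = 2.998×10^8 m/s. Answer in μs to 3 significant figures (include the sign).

γ = 1/√(1 − 0.453²) = 1.1217
Δt' = γ(Δt − vΔx/c²) = 1.1217 × (5.84 μs − 0.453×2700 m / (2.998×10^8 m/s))
= 1.1217 × (1.7603 μs) = 1.97 μs

Δt' ≈ 1.97 μs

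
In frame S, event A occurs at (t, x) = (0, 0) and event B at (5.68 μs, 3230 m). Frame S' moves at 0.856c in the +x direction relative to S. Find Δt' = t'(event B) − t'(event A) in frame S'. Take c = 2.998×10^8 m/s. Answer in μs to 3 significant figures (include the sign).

γ = 1/√(1 − 0.856²) = 1.9343
Δt' = γ(Δt − vΔx/c²) = 1.9343 × (5.68 μs − 0.856×3230 m / (2.998×10^8 m/s))
= 1.9343 × (-3.5424 μs) = -6.85 μs

Δt' ≈ -6.85 μs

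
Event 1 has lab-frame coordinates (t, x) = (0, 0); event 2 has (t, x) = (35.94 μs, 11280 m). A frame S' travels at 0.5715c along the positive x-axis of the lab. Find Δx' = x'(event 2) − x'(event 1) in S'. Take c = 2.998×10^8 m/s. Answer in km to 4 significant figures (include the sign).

Δx' ≈ 6.242 km

γ = 1/√(1 − 0.5715²) = 1.21862
Δx' = γ(Δx − vΔt) = 1.21862 × (11280 m − 0.5715×(2.998×10^8 m/s)×35.94×10^-6 s)
= 1.21862 × (5122.19 m) = 6.242 km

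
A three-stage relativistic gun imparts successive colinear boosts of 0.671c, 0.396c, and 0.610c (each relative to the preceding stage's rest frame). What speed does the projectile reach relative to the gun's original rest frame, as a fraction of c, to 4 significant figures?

Compose boost 2: (0.396 + 0.671)/(1 + 0.396×0.671) = 1.067/1.26572 = 0.843001
Compose boost 3: (0.610 + 0.843001)/(1 + 0.610×0.843001) = 1.45300/1.51423 = 0.9596

u ≈ 0.9596c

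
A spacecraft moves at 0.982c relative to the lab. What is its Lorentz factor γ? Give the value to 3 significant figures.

γ ≈ 5.29

γ = 1/√(1 − β²) = 1/√(1 − 0.982²) = 1/√(0.035676) = 5.29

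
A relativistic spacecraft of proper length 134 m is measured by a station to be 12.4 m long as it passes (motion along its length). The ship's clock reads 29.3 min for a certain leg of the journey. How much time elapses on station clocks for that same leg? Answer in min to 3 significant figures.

Length contraction ⇒ γ = L₀/L = 134/12.4 = 10.806
Time dilation: Δt = γτ₀ = 10.806 × 29.3 min = 317 min

Δt ≈ 317 min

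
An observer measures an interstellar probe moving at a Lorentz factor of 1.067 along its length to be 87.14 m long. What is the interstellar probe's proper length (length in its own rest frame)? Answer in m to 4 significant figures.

L₀ ≈ 92.98 m

γ = 1.067 (given)
L₀ = γL = 1.067 × 87.14 = 92.98 m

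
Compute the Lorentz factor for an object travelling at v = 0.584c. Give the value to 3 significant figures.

γ ≈ 1.23

γ = 1/√(1 − β²) = 1/√(1 − 0.584²) = 1/√(0.65894) = 1.23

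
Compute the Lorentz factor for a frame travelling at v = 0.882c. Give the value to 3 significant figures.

γ ≈ 2.12

γ = 1/√(1 − β²) = 1/√(1 − 0.882²) = 1/√(0.22208) = 2.12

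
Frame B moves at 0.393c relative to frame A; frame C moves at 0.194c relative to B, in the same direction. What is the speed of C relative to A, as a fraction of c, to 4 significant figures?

u ≈ 0.5454c

Compose boost 2: (0.194 + 0.393)/(1 + 0.194×0.393) = 0.5870/1.07624 = 0.5454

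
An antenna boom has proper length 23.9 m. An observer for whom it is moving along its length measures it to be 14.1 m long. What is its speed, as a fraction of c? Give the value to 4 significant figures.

γ = L₀/L = 23.9/14.1 = 1.69504
β = √(1 − 1/γ²) = 0.8074

β ≈ 0.8074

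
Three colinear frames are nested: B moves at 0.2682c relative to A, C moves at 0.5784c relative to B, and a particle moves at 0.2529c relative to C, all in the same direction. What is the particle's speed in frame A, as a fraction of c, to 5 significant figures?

u ≈ 0.83166c

Compose boost 2: (0.5784 + 0.2682)/(1 + 0.5784×0.2682) = 0.84660/1.155127 = 0.7329065
Compose boost 3: (0.2529 + 0.7329065)/(1 + 0.2529×0.7329065) = 0.9858065/1.185352 = 0.83166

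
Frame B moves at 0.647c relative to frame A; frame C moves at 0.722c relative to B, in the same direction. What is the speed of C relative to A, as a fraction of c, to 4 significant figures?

u ≈ 0.9331c

Compose boost 2: (0.722 + 0.647)/(1 + 0.722×0.647) = 1.369/1.46713 = 0.9331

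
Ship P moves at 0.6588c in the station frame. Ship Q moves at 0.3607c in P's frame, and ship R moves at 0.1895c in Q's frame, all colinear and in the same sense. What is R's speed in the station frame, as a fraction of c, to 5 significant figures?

Compose boost 2: (0.3607 + 0.6588)/(1 + 0.3607×0.6588) = 1.0195/1.237629 = 0.8237524
Compose boost 3: (0.1895 + 0.8237524)/(1 + 0.1895×0.8237524) = 1.013252/1.156101 = 0.87644

u ≈ 0.87644c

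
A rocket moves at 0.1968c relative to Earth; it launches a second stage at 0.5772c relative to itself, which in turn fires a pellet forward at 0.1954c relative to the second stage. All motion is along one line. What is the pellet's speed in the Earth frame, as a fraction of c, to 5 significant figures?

u ≈ 0.78397c

Compose boost 2: (0.5772 + 0.1968)/(1 + 0.5772×0.1968) = 0.77400/1.113593 = 0.6950475
Compose boost 3: (0.1954 + 0.6950475)/(1 + 0.1954×0.6950475) = 0.8904475/1.135812 = 0.78397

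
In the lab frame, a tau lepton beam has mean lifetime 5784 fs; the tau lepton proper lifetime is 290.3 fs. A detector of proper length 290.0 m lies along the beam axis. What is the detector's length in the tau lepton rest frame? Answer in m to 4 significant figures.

L ≈ 14.56 m

Time dilation ⇒ γ = Δt/τ₀ = 5784/290.3 = 19.9242
Length contraction: L = L₀/γ = 290.0/19.9242 = 14.56 m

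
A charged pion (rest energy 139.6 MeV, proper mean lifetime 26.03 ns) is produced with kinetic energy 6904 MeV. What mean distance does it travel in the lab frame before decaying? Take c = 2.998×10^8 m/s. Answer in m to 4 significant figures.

γ = 1 + K/(m₀c²) = 1 + 6904/139.6 = 50.4556
β = √(1 − 1/γ²) = 0.999804
Dilated lifetime: γτ₀ = 50.4556 × 26.03 ns = 1313.36 ns
d = βc·γτ₀ = 0.999804 × (2.998×10^8 m/s) × 1.31336×10^-6 s = 393.7 m

d ≈ 393.7 m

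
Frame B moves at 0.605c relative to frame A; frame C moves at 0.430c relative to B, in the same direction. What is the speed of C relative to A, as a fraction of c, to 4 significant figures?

u ≈ 0.8213c

Compose boost 2: (0.430 + 0.605)/(1 + 0.430×0.605) = 1.035/1.26015 = 0.8213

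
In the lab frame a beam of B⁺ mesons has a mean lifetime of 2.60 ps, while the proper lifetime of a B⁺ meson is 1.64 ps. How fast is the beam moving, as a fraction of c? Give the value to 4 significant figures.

β ≈ 0.7760

γ = Δt/τ₀ = 2.60/1.64 = 1.58537
β = √(1 − 1/γ²) = √(1 − 1/1.58537²) = 0.7760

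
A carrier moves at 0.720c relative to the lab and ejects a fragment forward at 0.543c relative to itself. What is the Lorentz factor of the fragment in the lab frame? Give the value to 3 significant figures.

u_lab = (0.543 + 0.720)/(1 + 0.543×0.720) = 1.263/1.39096 = 0.908006
γ = 1/√(1 − 0.908006²) = 2.39

γ ≈ 2.39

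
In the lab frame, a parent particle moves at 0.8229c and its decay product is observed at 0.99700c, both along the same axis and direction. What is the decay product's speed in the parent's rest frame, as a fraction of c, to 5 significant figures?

Inverse velocity addition: u' = (u − v)/(1 − uv/c²)
= (0.99700 − 0.8229)/(1 − 0.99700×0.8229) = 0.17410/0.1795687 = 0.96955

u' ≈ 0.96955c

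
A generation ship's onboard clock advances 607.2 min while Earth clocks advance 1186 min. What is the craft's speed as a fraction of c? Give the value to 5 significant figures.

γ = Δt/τ₀ = 1186/607.2 = 1.953228
β = √(1 − 1/γ²) = √(1 − 1/1.953228²) = 0.85900

β ≈ 0.85900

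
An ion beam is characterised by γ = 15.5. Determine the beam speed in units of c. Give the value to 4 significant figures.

β = √(1 − 1/γ²) = √(1 − 1/15.5²) = √(0.995838) = 0.9979

β ≈ 0.9979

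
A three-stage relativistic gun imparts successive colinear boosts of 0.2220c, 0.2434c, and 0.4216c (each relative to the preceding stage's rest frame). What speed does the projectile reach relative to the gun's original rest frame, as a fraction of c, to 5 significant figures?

u ≈ 0.72768c

Compose boost 2: (0.2434 + 0.2220)/(1 + 0.2434×0.2220) = 0.46540/1.054035 = 0.4415414
Compose boost 3: (0.4216 + 0.4415414)/(1 + 0.4216×0.4415414) = 0.8631414/1.186154 = 0.72768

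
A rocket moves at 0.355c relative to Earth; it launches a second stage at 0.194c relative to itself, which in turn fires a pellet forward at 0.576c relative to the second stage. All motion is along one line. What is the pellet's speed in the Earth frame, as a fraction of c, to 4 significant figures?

u ≈ 0.8409c

Compose boost 2: (0.194 + 0.355)/(1 + 0.194×0.355) = 0.5490/1.06887 = 0.513627
Compose boost 3: (0.576 + 0.513627)/(1 + 0.576×0.513627) = 1.08963/1.29585 = 0.8409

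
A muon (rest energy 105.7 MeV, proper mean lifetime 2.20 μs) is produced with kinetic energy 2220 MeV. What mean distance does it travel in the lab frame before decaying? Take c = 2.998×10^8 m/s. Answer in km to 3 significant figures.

γ = 1 + K/(m₀c²) = 1 + 2220/105.7 = 22.003
β = √(1 − 1/γ²) = 0.99897
Dilated lifetime: γτ₀ = 22.003 × 2.20 μs = 48.406 μs
d = βc·γτ₀ = 0.99897 × (2.998×10^8 m/s) × 4.8406×10^-5 s = 14.5 km

d ≈ 14.5 km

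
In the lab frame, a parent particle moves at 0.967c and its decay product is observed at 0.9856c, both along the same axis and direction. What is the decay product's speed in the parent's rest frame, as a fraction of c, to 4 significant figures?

u' ≈ 0.3964c

Inverse velocity addition: u' = (u − v)/(1 − uv/c²)
= (0.9856 − 0.967)/(1 − 0.9856×0.967) = 0.01860/0.0469248 = 0.3964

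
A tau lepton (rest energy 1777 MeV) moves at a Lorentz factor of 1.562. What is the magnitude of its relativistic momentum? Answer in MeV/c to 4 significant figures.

β = √(1 − 1/γ²) = √(1 − 1/1.562²) = 0.768204
p = γβm₀c = 1.562 × 0.768204 × 1777 MeV/c = 2132 MeV/c

p ≈ 2132 MeV/c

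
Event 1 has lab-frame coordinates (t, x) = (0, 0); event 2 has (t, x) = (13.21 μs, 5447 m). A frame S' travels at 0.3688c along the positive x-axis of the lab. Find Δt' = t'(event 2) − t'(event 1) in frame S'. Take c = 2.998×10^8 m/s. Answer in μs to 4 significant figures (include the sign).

Δt' ≈ 7.003 μs

γ = 1/√(1 − 0.3688²) = 1.07584
Δt' = γ(Δt − vΔx/c²) = 1.07584 × (13.21 μs − 0.3688×5447 m / (2.998×10^8 m/s))
= 1.07584 × (6.50935 μs) = 7.003 μs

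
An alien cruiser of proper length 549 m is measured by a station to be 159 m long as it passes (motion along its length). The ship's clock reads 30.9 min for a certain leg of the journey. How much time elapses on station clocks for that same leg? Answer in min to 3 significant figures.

Length contraction ⇒ γ = L₀/L = 549/159 = 3.4528
Time dilation: Δt = γτ₀ = 3.4528 × 30.9 min = 107 min

Δt ≈ 107 min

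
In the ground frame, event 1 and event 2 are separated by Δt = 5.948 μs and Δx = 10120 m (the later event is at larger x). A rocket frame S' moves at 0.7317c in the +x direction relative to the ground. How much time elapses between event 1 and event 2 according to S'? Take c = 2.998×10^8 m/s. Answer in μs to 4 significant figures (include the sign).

γ = 1/√(1 − 0.7317²) = 1.46708
Δt' = γ(Δt − vΔx/c²) = 1.46708 × (5.948 μs − 0.7317×10120 m / (2.998×10^8 m/s))
= 1.46708 × (-18.7511 μs) = -27.51 μs

Δt' ≈ -27.51 μs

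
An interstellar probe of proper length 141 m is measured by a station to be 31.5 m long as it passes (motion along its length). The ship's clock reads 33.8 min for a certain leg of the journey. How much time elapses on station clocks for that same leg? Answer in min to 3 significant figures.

Δt ≈ 151 min

Length contraction ⇒ γ = L₀/L = 141/31.5 = 4.4762
Time dilation: Δt = γτ₀ = 4.4762 × 33.8 min = 151 min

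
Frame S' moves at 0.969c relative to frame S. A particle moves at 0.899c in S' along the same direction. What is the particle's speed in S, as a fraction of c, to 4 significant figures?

u ≈ 0.9983c

Relativistic velocity addition: u = (u' + v)/(1 + u'v/c²)
= (0.899 + 0.969)/(1 + 0.899×0.969) = 1.868/1.87113 = 0.9983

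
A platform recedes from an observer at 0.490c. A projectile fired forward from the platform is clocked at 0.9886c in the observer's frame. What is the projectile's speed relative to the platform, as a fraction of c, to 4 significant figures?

u' ≈ 0.9671c

Inverse velocity addition: u' = (u − v)/(1 − uv/c²)
= (0.9886 − 0.490)/(1 − 0.9886×0.490) = 0.4986/0.515586 = 0.9671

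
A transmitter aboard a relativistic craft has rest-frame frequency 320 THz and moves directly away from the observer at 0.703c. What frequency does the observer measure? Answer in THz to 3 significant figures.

f_obs ≈ 134 THz

Relativistic Doppler: f_obs = f_src √((1−β)/(1+β))
= 320 × √(0.29700/1.7030) = 320 × 0.41761 = 134 THz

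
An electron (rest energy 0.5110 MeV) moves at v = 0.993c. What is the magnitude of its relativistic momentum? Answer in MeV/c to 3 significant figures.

γ = 1/√(1 − 0.993²) = 8.4664
p = γβm₀c = 8.4664 × 0.993 × 0.5110 MeV/c = 4.30 MeV/c

p ≈ 4.30 MeV/c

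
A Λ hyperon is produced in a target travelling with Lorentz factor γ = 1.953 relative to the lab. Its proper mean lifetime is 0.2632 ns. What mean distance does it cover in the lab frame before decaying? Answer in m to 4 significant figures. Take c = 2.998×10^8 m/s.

d ≈ 0.1324 m

β = √(1 − 1/γ²) = √(1 − 1/1.953²) = 0.858966
Dilated lifetime: Δt = γτ₀ = 1.953 × 0.2632 ns = 0.514030 ns
d = vΔt = 0.858966c × 0.514030 ns = 2.57518×10^8 m/s × 5.14030×10^-10 s = 0.1324 m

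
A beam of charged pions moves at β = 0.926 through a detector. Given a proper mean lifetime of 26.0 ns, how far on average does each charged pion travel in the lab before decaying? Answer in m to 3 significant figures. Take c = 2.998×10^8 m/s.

d ≈ 19.1 m

γ = 1/√(1 − 0.926²) = 2.6488
Dilated lifetime: Δt = γτ₀ = 2.6488 × 26.0 ns = 68.870 ns
d = vΔt = 0.926c × 68.870 ns = 2.7761×10^8 m/s × 6.8870×10^-8 s = 19.1 m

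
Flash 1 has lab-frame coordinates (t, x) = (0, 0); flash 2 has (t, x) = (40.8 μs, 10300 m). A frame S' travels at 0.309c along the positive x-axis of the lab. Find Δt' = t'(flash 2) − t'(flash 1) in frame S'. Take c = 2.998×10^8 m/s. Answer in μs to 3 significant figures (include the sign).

γ = 1/√(1 − 0.309²) = 1.0515
Δt' = γ(Δt − vΔx/c²) = 1.0515 × (40.8 μs − 0.309×10300 m / (2.998×10^8 m/s))
= 1.0515 × (30.184 μs) = 31.7 μs

Δt' ≈ 31.7 μs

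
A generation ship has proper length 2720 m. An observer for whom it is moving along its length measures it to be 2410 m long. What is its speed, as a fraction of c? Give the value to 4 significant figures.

β ≈ 0.4636

γ = L₀/L = 2720/2410 = 1.12863
β = √(1 − 1/γ²) = 0.4636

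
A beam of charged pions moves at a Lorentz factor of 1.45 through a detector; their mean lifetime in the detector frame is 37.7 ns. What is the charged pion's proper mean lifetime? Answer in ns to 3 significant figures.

γ = 1.45 (given)
Proper time: τ₀ = Δt/γ = 37.7/1.45 = 26.0 ns

τ₀ ≈ 26.0 ns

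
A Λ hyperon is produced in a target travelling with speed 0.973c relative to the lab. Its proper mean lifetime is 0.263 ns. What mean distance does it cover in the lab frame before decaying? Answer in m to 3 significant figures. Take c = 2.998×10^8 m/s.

d ≈ 0.332 m

γ = 1/√(1 − 0.973²) = 4.3327
Dilated lifetime: Δt = γτ₀ = 4.3327 × 0.263 ns = 1.1395 ns
d = vΔt = 0.973c × 1.1395 ns = 2.9171×10^8 m/s × 1.1395×10^-9 s = 0.332 m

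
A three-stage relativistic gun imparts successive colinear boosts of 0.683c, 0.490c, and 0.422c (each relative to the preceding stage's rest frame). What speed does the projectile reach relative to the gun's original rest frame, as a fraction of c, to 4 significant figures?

u ≈ 0.9489c

Compose boost 2: (0.490 + 0.683)/(1 + 0.490×0.683) = 1.173/1.33467 = 0.878869
Compose boost 3: (0.422 + 0.878869)/(1 + 0.422×0.878869) = 1.30087/1.37088 = 0.9489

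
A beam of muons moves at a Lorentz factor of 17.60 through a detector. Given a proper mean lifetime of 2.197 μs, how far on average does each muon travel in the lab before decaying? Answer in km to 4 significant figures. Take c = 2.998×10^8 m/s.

β = √(1 − 1/γ²) = √(1 − 1/17.60²) = 0.998385
Dilated lifetime: Δt = γτ₀ = 17.60 × 2.197 μs = 38.6672 μs
d = vΔt = 0.998385c × 38.6672 μs = 2.99316×10^8 m/s × 3.86672×10^-5 s = 11.57 km

d ≈ 11.57 km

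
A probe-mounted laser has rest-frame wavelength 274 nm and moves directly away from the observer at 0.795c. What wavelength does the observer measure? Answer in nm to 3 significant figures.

λ_obs ≈ 811 nm

Relativistic Doppler: λ_obs = λ_src √((1+β)/(1−β))
= 274 × √(1.7950/0.20500) = 274 × 2.9591 = 811 nm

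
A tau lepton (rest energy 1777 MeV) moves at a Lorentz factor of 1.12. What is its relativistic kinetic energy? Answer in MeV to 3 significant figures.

γ = 1.12 (given)
K = (γ − 1)m₀c² = (1.12 − 1) × 1777 MeV = 0.12000 × 1777 MeV = 213 MeV

K ≈ 213 MeV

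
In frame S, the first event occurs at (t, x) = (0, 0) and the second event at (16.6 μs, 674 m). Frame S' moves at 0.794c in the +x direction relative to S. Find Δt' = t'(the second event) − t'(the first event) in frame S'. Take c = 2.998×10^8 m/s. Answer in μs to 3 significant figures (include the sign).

Δt' ≈ 24.4 μs

γ = 1/√(1 − 0.794²) = 1.6450
Δt' = γ(Δt − vΔx/c²) = 1.6450 × (16.6 μs − 0.794×674 m / (2.998×10^8 m/s))
= 1.6450 × (14.815 μs) = 24.4 μs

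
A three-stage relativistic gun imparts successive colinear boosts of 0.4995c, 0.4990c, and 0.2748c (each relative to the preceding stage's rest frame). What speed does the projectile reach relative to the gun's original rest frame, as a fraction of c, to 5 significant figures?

u ≈ 0.88065c

Compose boost 2: (0.4990 + 0.4995)/(1 + 0.4990×0.4995) = 0.99850/1.249251 = 0.7992792
Compose boost 3: (0.2748 + 0.7992792)/(1 + 0.2748×0.7992792) = 1.074079/1.219642 = 0.88065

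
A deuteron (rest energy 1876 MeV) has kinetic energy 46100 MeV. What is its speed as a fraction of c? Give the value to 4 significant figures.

β ≈ 0.9992

γ = 1 + K/(m₀c²) = 1 + 46100/1876 = 25.5736
β = √(1 − 1/γ²) = 0.9992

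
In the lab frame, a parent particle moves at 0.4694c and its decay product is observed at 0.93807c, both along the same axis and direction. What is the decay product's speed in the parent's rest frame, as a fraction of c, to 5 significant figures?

Inverse velocity addition: u' = (u − v)/(1 − uv/c²)
= (0.93807 − 0.4694)/(1 − 0.93807×0.4694) = 0.46867/0.5596699 = 0.83740

u' ≈ 0.83740c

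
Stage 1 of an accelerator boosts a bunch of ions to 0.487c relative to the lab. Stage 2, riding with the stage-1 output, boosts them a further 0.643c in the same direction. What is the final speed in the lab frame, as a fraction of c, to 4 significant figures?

Compose boost 2: (0.643 + 0.487)/(1 + 0.643×0.487) = 1.130/1.31314 = 0.8605

u ≈ 0.8605c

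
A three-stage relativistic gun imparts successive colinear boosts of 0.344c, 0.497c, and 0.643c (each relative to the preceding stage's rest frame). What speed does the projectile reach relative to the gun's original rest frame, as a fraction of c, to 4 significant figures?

Compose boost 2: (0.497 + 0.344)/(1 + 0.497×0.344) = 0.8410/1.17097 = 0.718209
Compose boost 3: (0.643 + 0.718209)/(1 + 0.643×0.718209) = 1.36121/1.46181 = 0.9312

u ≈ 0.9312c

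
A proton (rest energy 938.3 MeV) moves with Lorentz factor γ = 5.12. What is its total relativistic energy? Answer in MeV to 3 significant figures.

γ = 5.12 (given)
E = γm₀c² = 5.12 × 938.3 MeV = 4800 MeV

E ≈ 4800 MeV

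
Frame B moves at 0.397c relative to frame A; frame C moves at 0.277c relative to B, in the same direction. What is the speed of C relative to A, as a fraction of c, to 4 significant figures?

u ≈ 0.6072c

Compose boost 2: (0.277 + 0.397)/(1 + 0.277×0.397) = 0.6740/1.10997 = 0.6072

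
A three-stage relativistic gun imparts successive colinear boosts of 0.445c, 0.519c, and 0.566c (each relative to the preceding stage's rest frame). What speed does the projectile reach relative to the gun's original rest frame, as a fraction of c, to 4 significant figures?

Compose boost 2: (0.519 + 0.445)/(1 + 0.519×0.445) = 0.9640/1.23096 = 0.783132
Compose boost 3: (0.566 + 0.783132)/(1 + 0.566×0.783132) = 1.34913/1.44325 = 0.9348

u ≈ 0.9348c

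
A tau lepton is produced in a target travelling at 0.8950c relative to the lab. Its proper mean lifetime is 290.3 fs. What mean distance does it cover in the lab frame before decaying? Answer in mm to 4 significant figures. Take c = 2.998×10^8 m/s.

d ≈ 0.1746 mm

γ = 1/√(1 − 0.8950²) = 2.24182
Dilated lifetime: Δt = γτ₀ = 2.24182 × 290.3 fs = 650.800 fs
d = vΔt = 0.8950c × 650.800 fs = 2.68321×10^8 m/s × 6.50800×10^-13 s = 0.1746 mm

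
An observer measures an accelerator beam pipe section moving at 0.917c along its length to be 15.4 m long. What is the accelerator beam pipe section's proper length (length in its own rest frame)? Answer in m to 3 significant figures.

L₀ ≈ 38.6 m

γ = 1/√(1 − 0.917²) = 2.5070
L₀ = γL = 2.5070 × 15.4 = 38.6 m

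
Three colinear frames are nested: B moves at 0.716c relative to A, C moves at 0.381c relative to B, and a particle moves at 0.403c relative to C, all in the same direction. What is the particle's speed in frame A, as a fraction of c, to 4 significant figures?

Compose boost 2: (0.381 + 0.716)/(1 + 0.381×0.716) = 1.097/1.27280 = 0.861882
Compose boost 3: (0.403 + 0.861882)/(1 + 0.403×0.861882) = 1.26488/1.34734 = 0.9388

u ≈ 0.9388c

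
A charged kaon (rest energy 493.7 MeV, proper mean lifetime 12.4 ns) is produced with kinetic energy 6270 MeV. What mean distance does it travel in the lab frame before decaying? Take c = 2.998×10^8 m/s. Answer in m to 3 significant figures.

γ = 1 + K/(m₀c²) = 1 + 6270/493.7 = 13.700
β = √(1 − 1/γ²) = 0.99733
Dilated lifetime: γτ₀ = 13.700 × 12.4 ns = 169.88 ns
d = βc·γτ₀ = 0.99733 × (2.998×10^8 m/s) × 1.6988×10^-7 s = 50.8 m

d ≈ 50.8 m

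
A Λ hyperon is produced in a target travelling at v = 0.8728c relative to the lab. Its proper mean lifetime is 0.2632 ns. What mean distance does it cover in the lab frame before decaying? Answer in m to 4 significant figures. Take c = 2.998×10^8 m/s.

γ = 1/√(1 − 0.8728²) = 2.04885
Dilated lifetime: Δt = γτ₀ = 2.04885 × 0.2632 ns = 0.539258 ns
d = vΔt = 0.8728c × 0.539258 ns = 2.61665×10^8 m/s × 5.39258×10^-10 s = 0.1411 m

d ≈ 0.1411 m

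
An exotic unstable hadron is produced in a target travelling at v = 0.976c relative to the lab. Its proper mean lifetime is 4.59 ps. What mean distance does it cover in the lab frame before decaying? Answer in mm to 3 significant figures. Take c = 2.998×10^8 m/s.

d ≈ 6.17 mm

γ = 1/√(1 − 0.976²) = 4.5920
Dilated lifetime: Δt = γτ₀ = 4.5920 × 4.59 ps = 21.077 ps
d = vΔt = 0.976c × 21.077 ps = 2.9260×10^8 m/s × 2.1077×10^-11 s = 6.17 mm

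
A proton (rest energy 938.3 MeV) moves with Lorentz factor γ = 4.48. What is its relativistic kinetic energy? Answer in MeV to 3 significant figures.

γ = 4.48 (given)
K = (γ − 1)m₀c² = (4.48 − 1) × 938.3 MeV = 3.4800 × 938.3 MeV = 3270 MeV

K ≈ 3270 MeV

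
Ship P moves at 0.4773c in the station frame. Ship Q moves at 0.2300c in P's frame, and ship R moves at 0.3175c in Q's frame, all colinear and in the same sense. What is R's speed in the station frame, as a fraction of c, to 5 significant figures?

u ≈ 0.79414c

Compose boost 2: (0.2300 + 0.4773)/(1 + 0.2300×0.4773) = 0.70730/1.109779 = 0.6373341
Compose boost 3: (0.3175 + 0.6373341)/(1 + 0.3175×0.6373341) = 0.9548341/1.202354 = 0.79414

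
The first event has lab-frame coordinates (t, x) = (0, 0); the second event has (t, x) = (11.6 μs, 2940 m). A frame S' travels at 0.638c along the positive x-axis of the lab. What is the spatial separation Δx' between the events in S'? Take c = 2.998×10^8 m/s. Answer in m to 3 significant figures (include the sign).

Δx' ≈ 937 m

γ = 1/√(1 − 0.638²) = 1.2986
Δx' = γ(Δx − vΔt) = 1.2986 × (2940 m − 0.638×(2.998×10^8 m/s)×11.6×10^-6 s)
= 1.2986 × (721.24 m) = 937 m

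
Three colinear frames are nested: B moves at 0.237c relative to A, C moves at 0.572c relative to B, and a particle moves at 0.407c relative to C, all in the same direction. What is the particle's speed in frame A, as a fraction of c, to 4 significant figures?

Compose boost 2: (0.572 + 0.237)/(1 + 0.572×0.237) = 0.8090/1.13556 = 0.712421
Compose boost 3: (0.407 + 0.712421)/(1 + 0.407×0.712421) = 1.11942/1.28996 = 0.8678

u ≈ 0.8678c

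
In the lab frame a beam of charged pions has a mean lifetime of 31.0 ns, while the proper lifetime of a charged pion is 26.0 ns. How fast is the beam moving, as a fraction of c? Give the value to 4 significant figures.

γ = Δt/τ₀ = 31.0/26.0 = 1.19231
β = √(1 − 1/γ²) = √(1 − 1/1.19231²) = 0.5446

β ≈ 0.5446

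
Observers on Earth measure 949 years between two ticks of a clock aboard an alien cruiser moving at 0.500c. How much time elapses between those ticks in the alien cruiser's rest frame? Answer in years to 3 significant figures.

τ₀ ≈ 822 years

γ = 1/√(1 − 0.500²) = 1.1547
Proper time: τ₀ = Δt/γ = 949/1.1547 = 822 years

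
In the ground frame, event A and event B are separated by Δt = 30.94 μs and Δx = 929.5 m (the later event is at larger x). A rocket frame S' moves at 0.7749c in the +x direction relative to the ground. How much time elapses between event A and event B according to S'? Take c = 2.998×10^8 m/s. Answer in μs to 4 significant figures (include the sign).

γ = 1/√(1 − 0.7749²) = 1.58207
Δt' = γ(Δt − vΔx/c²) = 1.58207 × (30.94 μs − 0.7749×929.5 m / (2.998×10^8 m/s))
= 1.58207 × (28.5375 μs) = 45.15 μs

Δt' ≈ 45.15 μs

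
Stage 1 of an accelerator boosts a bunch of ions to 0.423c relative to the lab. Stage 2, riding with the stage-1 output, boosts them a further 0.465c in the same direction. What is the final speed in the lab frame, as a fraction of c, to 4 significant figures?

u ≈ 0.7420c

Compose boost 2: (0.465 + 0.423)/(1 + 0.465×0.423) = 0.8880/1.19670 = 0.7420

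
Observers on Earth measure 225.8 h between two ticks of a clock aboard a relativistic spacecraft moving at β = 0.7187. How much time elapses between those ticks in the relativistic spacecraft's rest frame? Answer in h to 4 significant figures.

τ₀ ≈ 157.0 h

γ = 1/√(1 − 0.7187²) = 1.43819
Proper time: τ₀ = Δt/γ = 225.8/1.43819 = 157.0 h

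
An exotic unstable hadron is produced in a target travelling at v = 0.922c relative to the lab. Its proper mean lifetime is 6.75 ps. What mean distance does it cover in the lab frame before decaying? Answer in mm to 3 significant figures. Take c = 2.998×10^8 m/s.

d ≈ 4.82 mm

γ = 1/√(1 − 0.922²) = 2.5827
Dilated lifetime: Δt = γτ₀ = 2.5827 × 6.75 ps = 17.433 ps
d = vΔt = 0.922c × 17.433 ps = 2.7642×10^8 m/s × 1.7433×10^-11 s = 4.82 mm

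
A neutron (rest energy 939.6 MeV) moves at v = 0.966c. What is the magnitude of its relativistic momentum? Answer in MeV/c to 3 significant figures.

p ≈ 3510 MeV/c

γ = 1/√(1 − 0.966²) = 3.8678
p = γβm₀c = 3.8678 × 0.966 × 939.6 MeV/c = 3510 MeV/c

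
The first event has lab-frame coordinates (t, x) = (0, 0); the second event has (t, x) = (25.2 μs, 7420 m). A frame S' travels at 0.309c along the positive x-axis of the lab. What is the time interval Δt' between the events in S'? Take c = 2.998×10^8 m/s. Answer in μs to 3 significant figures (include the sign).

Δt' ≈ 18.5 μs

γ = 1/√(1 − 0.309²) = 1.0515
Δt' = γ(Δt − vΔx/c²) = 1.0515 × (25.2 μs − 0.309×7420 m / (2.998×10^8 m/s))
= 1.0515 × (17.552 μs) = 18.5 μs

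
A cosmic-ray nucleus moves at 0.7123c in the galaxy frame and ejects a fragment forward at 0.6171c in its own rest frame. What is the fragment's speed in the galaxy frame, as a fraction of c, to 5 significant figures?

u ≈ 0.92348c

Compose boost 2: (0.6171 + 0.7123)/(1 + 0.6171×0.7123) = 1.3294/1.439560 = 0.92348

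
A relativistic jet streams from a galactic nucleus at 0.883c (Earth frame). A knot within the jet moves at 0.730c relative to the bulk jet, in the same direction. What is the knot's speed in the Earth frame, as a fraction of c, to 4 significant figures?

Relativistic velocity addition: u = (u' + v)/(1 + u'v/c²)
= (0.730 + 0.883)/(1 + 0.730×0.883) = 1.613/1.64459 = 0.9808

u ≈ 0.9808c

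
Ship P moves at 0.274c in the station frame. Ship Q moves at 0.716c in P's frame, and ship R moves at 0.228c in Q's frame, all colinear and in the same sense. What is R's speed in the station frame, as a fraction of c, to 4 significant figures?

Compose boost 2: (0.716 + 0.274)/(1 + 0.716×0.274) = 0.9900/1.19618 = 0.827632
Compose boost 3: (0.228 + 0.827632)/(1 + 0.228×0.827632) = 1.05563/1.18870 = 0.8881

u ≈ 0.8881c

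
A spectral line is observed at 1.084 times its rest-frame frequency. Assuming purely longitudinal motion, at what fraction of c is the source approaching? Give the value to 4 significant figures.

f_obs/f_src = √((1+β)/(1−β)) = 1.084  ⇒  (1+β)/(1−β) = 1.17506
β = |1 − D²|/(1 + D²) = |1 − 1.17506|/(1 + 1.17506) = 0.08048

β ≈ 0.08048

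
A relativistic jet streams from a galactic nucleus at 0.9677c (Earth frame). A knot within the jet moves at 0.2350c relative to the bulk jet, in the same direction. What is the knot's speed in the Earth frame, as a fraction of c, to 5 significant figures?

Relativistic velocity addition: u = (u' + v)/(1 + u'v/c²)
= (0.2350 + 0.9677)/(1 + 0.2350×0.9677) = 1.2027/1.227410 = 0.97987

u ≈ 0.97987c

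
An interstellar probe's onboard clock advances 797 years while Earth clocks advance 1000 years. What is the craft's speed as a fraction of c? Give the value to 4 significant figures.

β ≈ 0.6040

γ = Δt/τ₀ = 1000/797 = 1.25471
β = √(1 − 1/γ²) = √(1 − 1/1.25471²) = 0.6040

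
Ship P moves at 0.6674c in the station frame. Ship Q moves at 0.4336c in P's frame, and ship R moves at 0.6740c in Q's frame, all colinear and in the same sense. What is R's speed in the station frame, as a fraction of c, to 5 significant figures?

u ≈ 0.96977c

Compose boost 2: (0.4336 + 0.6674)/(1 + 0.4336×0.6674) = 1.1010/1.289385 = 0.8538957
Compose boost 3: (0.6740 + 0.8538957)/(1 + 0.6740×0.8538957) = 1.527896/1.575526 = 0.96977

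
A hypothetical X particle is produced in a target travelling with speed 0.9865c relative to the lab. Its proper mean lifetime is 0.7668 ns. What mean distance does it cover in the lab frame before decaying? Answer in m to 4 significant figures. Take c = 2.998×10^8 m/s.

d ≈ 1.385 m

γ = 1/√(1 − 0.9865²) = 6.10645
Dilated lifetime: Δt = γτ₀ = 6.10645 × 0.7668 ns = 4.68243 ns
d = vΔt = 0.9865c × 4.68243 ns = 2.95753×10^8 m/s × 4.68243×10^-9 s = 1.385 m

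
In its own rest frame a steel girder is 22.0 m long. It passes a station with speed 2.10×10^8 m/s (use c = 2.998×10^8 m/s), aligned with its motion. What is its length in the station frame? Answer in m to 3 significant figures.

β = v/c = 2.10×10^8 / 2.998×10^8 = 0.70047
γ = 1/√(1 − 0.70047²) = 1.4012
Length contraction: L = L₀/γ = 22.0/1.4012 = 15.7 m

L ≈ 15.7 m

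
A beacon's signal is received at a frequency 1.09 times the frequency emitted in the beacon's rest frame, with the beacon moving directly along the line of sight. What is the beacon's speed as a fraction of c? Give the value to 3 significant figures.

β ≈ 0.0860

f_obs/f_src = √((1+β)/(1−β)) = 1.09  ⇒  (1+β)/(1−β) = 1.1881
β = |1 − D²|/(1 + D²) = |1 − 1.1881|/(1 + 1.1881) = 0.0860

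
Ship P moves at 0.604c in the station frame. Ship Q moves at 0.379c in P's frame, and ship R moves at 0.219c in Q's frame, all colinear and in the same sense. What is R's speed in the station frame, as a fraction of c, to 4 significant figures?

Compose boost 2: (0.379 + 0.604)/(1 + 0.379×0.604) = 0.9830/1.22892 = 0.799892
Compose boost 3: (0.219 + 0.799892)/(1 + 0.219×0.799892) = 1.01889/1.17518 = 0.8670

u ≈ 0.8670c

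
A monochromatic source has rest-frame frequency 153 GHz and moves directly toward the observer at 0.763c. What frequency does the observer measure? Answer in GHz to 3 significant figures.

f_obs ≈ 417 GHz

Relativistic Doppler: f_obs = f_src √((1+β)/(1−β))
= 153 × √(1.7630/0.23700) = 153 × 2.7274 = 417 GHz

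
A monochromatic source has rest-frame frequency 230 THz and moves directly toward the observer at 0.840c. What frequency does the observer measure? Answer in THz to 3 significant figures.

Relativistic Doppler: f_obs = f_src √((1+β)/(1−β))
= 230 × √(1.8400/0.16000) = 230 × 3.3912 = 780 THz

f_obs ≈ 780 THz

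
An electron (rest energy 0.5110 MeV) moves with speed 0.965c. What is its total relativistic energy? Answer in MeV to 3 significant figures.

γ = 1/√(1 − 0.965²) = 3.8132
E = γm₀c² = 3.8132 × 0.5110 MeV = 1.95 MeV

E ≈ 1.95 MeV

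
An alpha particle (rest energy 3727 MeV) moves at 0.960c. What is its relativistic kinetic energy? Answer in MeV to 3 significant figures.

K ≈ 9580 MeV

γ = 1/√(1 − 0.960²) = 3.5714
K = (γ − 1)m₀c² = (3.5714 − 1) × 3727 MeV = 2.5714 × 3727 MeV = 9580 MeV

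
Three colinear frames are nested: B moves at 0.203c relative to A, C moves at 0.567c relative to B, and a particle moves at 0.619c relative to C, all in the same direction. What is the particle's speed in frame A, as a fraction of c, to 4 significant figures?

u ≈ 0.9174c

Compose boost 2: (0.567 + 0.203)/(1 + 0.567×0.203) = 0.7700/1.11510 = 0.690520
Compose boost 3: (0.619 + 0.690520)/(1 + 0.619×0.690520) = 1.30952/1.42743 = 0.9174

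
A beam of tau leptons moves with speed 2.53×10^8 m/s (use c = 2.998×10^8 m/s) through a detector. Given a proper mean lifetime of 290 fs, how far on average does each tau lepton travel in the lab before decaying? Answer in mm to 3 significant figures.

d ≈ 0.137 mm

β = v/c = 2.53×10^8 / 2.998×10^8 = 0.84390
γ = 1/√(1 − 0.84390²) = 1.8639
Dilated lifetime: Δt = γτ₀ = 1.8639 × 290 fs = 540.53 fs
d = vΔt = 0.84390c × 540.53 fs = 2.5300×10^8 m/s × 5.4053×10^-13 s = 0.137 mm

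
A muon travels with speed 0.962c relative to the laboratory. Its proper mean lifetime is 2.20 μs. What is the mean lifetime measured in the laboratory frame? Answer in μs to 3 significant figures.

Δt ≈ 8.06 μs

γ = 1/√(1 − 0.962²) = 3.6623
Time dilation: Δt = γτ₀ = 3.6623 × 2.20 μs = 8.06 μs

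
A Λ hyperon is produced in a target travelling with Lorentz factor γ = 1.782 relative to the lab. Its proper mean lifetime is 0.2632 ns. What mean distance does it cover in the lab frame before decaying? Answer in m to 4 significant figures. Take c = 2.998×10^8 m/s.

β = √(1 − 1/γ²) = √(1 − 1/1.782²) = 0.827702
Dilated lifetime: Δt = γτ₀ = 1.782 × 0.2632 ns = 0.469022 ns
d = vΔt = 0.827702c × 0.469022 ns = 2.48145×10^8 m/s × 4.69022×10^-10 s = 0.1164 m

d ≈ 0.1164 m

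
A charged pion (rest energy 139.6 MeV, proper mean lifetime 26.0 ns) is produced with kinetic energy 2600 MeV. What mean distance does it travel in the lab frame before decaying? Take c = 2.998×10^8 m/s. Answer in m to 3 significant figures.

d ≈ 153 m

γ = 1 + K/(m₀c²) = 1 + 2600/139.6 = 19.625
β = √(1 − 1/γ²) = 0.99870
Dilated lifetime: γτ₀ = 19.625 × 26.0 ns = 510.24 ns
d = βc·γτ₀ = 0.99870 × (2.998×10^8 m/s) × 5.1024×10^-7 s = 153 m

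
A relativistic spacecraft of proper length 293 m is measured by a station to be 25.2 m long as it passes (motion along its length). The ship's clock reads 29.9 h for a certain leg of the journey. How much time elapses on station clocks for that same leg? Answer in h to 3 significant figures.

Δt ≈ 348 h

Length contraction ⇒ γ = L₀/L = 293/25.2 = 11.627
Time dilation: Δt = γτ₀ = 11.627 × 29.9 h = 348 h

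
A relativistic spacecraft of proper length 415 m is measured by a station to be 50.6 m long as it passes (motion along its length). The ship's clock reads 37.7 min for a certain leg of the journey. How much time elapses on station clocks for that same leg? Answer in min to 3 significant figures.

Length contraction ⇒ γ = L₀/L = 415/50.6 = 8.2016
Time dilation: Δt = γτ₀ = 8.2016 × 37.7 min = 309 min

Δt ≈ 309 min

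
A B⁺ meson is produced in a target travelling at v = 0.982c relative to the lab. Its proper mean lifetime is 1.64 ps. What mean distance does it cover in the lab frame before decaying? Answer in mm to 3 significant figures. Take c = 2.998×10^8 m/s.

d ≈ 2.56 mm

γ = 1/√(1 − 0.982²) = 5.2943
Dilated lifetime: Δt = γτ₀ = 5.2943 × 1.64 ps = 8.6827 ps
d = vΔt = 0.982c × 8.6827 ps = 2.9440×10^8 m/s × 8.6827×10^-12 s = 2.56 mm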